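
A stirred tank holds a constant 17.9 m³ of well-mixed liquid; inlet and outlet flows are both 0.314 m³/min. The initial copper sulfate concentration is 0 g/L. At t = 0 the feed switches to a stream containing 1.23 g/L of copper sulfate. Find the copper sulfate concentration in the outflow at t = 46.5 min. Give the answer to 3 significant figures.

Species balance on the tank: V dC/dt = Q(C_in − C).
Rewrite as dC/dt + C/τ = C_in/τ, τ = V/Q = 57.006 min.
Integrating: C(t) = C_in + (C₀ − C_in) e^(−t/τ).
C(46.5) = 1.23 + (0 − 1.23)·e^(−46.5/57.006) = 1.23 + (-1.2300)·0.44233 = 0.68593 g/L.

0.686 g/L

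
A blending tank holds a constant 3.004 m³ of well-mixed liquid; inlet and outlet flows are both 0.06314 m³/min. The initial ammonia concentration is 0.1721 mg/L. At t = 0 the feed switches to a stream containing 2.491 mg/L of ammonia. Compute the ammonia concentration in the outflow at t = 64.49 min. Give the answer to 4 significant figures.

Unsteady species balance (constant V, well mixed): V dC/dt = Q(C_in − C).
So dC/dt = (C_in − C)/τ with τ = V/Q = 3.004/0.06314 = 47.5768 min.
This is linear first-order; C(t) = C_in + (C₀ − C_in) e^(−t/τ).
C(64.49) = 2.491 + (0.1721 − 2.491)·e^(−64.49/47.5768) = 2.491 + (-2.31890)·0.257820 = 1.89314 mg/L.

1.893 mg/L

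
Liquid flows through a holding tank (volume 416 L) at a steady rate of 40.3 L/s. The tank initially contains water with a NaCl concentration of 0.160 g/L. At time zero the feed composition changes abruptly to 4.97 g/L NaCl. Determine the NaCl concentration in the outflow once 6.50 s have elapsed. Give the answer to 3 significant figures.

Species balance on the tank: V dC/dt = Q(C_in − C).
Rewrite as dC/dt + C/τ = C_in/τ, τ = V/Q = 10.323 s.
C approaches C_in exponentially: C(t) = C_in + (C₀ − C_in) e^(−t/τ).
C(6.50) = 4.97 + (0.160 − 4.97)·e^(−6.50/10.323) = 4.97 + (-4.8100)·0.53276 = 2.4074 g/L.

2.41 g/L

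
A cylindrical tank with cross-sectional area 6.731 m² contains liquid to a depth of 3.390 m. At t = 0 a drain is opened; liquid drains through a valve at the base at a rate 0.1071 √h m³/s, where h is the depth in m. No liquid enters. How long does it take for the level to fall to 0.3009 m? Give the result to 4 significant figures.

162.5 s

Mass balance (ρ constant): A dh/dt = −0.1071 √h.
Separate and integrate: 2(√h − √h₀) = −(0.1071/A) t.
t = 2A(√h₀ − √h)/0.1071 = 2·6.731·(√3.390 − √0.3009)/0.1071
  = 13.4620 × (1.84120 − 0.548544) / 0.1071 = 162.481 s.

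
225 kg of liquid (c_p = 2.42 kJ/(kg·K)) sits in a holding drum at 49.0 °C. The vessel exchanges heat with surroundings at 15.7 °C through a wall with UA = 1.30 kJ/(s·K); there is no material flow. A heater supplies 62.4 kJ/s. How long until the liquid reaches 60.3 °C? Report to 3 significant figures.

613 s

M c_p dT/dt = −UA(T − T_amb) + Q̇.
τ = M c_p/UA = 418.85 s; T_ss = T_amb + Q̇/UA = 15.7 + 62.4/1.30 = 63.700 °C.
T(t) = T_ss + (T₀ − T_ss)e^(−t/τ); set T = 60.3:
t = −τ ln[(T − T_ss)/(T₀ − T_ss)] = −418.85 · ln(0.23129) = 613.22 s.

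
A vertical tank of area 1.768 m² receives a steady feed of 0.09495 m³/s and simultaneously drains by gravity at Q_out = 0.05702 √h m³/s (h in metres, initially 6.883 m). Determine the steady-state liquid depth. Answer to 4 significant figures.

2.773 m

A dh/dt = Q_in − 0.05702 √h. Steady state requires inflow = outflow:
Q_in = 0.05702 √h_ss ⇒ √h_ss = 0.09495/0.05702 = 1.66521.
h_ss = 1.66521² = 2.77291 m. (Since h₀ = 6.883 m > h_ss, the level will fall toward this value.)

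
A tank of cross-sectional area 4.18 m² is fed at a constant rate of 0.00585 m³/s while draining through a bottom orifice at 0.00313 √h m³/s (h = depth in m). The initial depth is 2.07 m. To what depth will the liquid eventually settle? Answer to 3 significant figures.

Accumulation of liquid (constant cross-section A): A dh/dt = Q_in − 0.00313 √h. At steady state dh/dt = 0:
Q_in = 0.00313 √h_ss ⇒ √h_ss = 0.00585/0.00313 = 1.8690.
h_ss = 1.8690² = 3.4932 m. (Since h₀ = 2.07 m < h_ss, the level will rise toward this value.)

3.49 m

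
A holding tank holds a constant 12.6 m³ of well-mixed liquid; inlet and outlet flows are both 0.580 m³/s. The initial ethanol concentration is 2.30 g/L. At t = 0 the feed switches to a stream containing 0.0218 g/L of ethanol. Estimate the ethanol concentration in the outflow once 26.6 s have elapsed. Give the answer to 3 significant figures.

0.691 g/L

Transient balance on the dissolved component: V dC/dt = Q(C_in − C).
Time constant τ = V/Q = 12.6/0.580 = 21.724 s.
Solution: C(t) = C_in + (C₀ − C_in) e^(−t/τ).
C(26.6) = 0.0218 + (2.30 − 0.0218)·e^(−26.6/21.724) = 0.0218 + (2.2782)·0.29392 = 0.69141 g/L.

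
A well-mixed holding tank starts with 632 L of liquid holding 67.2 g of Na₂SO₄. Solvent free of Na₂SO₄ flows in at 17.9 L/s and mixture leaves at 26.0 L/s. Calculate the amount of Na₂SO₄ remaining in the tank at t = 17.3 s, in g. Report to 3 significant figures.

30.1 g

Total volume: dV/dt = Q_in − Q_out = -8.1000 L/s, so V(t) = 632 − 8.1000 t and V(17.3) = 491.87 L.
Solute balance: dm/dt = 0 − Q_out C = −Q_out m/V(t).
dm/m = −Q_out dt/(V₀ − 8.1000 t); integrating gives ln(m/m₀) = −(Q_out/(Q_in−Q_out)) ln(V/V₀).
m = m₀ (V₀/V)^(Q_out/(Q_in−Q_out)) = 67.2 × (632/491.87)^(-3.2099) = 30.055 g.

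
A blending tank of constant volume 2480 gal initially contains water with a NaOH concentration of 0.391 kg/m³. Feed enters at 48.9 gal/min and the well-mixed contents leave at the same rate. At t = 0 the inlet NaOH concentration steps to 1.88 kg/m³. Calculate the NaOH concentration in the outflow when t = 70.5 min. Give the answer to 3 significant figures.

1.51 kg/m³

Mass balance on the solute (V constant): V dC/dt = Q(C_in − C).
Time constant τ = V/Q = 2480/48.9 = 50.716 min.
This is linear first-order; C(t) = C_in + (C₀ − C_in) e^(−t/τ).
C(70.5) = 1.88 + (0.391 − 1.88)·e^(−70.5/50.716) = 1.88 + (-1.4890)·0.24905 = 1.5092 kg/m³.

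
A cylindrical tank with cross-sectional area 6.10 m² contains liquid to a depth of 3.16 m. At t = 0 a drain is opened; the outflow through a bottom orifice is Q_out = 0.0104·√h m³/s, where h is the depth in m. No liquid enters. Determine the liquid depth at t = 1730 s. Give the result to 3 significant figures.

A dh/dt = −Q_out = −0.0104 √h.
Separate and integrate: 2(√h − √h₀) = −(0.0104/A) t.
√h = √3.16 − 0.0104·1730/(2·6.10) = 1.7776 − 1.4748 = 0.30288.
h = 0.30288² = 0.091739 m.

0.0917 m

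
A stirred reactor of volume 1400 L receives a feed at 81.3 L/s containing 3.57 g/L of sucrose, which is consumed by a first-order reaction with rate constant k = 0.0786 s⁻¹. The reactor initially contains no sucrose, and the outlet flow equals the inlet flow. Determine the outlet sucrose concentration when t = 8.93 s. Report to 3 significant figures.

1.07 g/L

Species balance: V dC/dt = Q C_in − Q C − k V C.
dC/dt = (Q/V) C_in − (Q/V + k) C; effective rate a = Q/V + k = 0.058071 + 0.0786 = 0.13667 s⁻¹.
C_ss = Q C_in/(Q + kV) = 1.5169 g/L; C(t) = C_ss + (C₀ − C_ss) e^(−a t).
C(8.93) = 1.5169 + (-1.5169)·e^(−0.13667·8.93) = 1.5169 + (-1.5169)·0.29509 = 1.0693 g/L.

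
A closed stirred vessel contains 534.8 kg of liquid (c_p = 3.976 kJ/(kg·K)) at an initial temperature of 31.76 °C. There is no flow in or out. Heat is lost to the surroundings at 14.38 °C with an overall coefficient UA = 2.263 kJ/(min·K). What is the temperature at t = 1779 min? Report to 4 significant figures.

17.00 °C

Heat balance on the well-mixed liquid: M c_p dT/dt = −UA(T − T_amb).
dT/dt = (T_ss − T)/τ with T_ss = T_amb = 14.3800 °C, τ = M c_p/UA = 534.8·3.976/2.263 = 939.622 min.
Solution: T(t) = T_ss + (T₀ − T_ss) e^(−t/τ).
T(1779) = 14.3800 + (17.3800)·0.150572 = 16.9969 °C.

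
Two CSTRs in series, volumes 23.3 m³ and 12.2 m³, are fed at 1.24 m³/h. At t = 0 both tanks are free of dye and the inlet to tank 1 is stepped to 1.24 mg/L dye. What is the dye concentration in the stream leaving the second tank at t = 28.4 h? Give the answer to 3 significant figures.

0.742 mg/L

Each tank obeys Vᵢ dCᵢ/dt = Q(Cᵢ₋₁ − Cᵢ), so τᵢ = Vᵢ/Q.
τ₁ = 23.3/1.24 = 18.790 h; τ₂ = 12.2/1.24 = 9.8387 h.
Tank 1: C₁ = C_in(1 − e^(−t/τ₁)). Tank 2 (τ₁ ≠ τ₂): C₂ = C_in[1 − (τ₁ e^(−t/τ₁) − τ₂ e^(−t/τ₂))/(τ₁ − τ₂)].
At t = 28.4: e^(−t/τ₁) = 0.22060, e^(−t/τ₂) = 0.055768.
C₂ = 1.24·[1 − (18.790·0.22060 − 9.8387·0.055768)/(8.9516)] = 1.24·0.59824 = 0.74182 mg/L.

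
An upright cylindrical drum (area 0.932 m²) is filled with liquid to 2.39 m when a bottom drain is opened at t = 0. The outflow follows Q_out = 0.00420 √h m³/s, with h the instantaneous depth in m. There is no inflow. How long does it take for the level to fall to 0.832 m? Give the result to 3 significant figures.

Mass balance (ρ constant): A dh/dt = −0.00420 √h.
∫ h^(−1/2) dh = −(0.00420/A) ∫ dt, giving 2√h = 2√h₀ − (0.00420/A) t.
t = 2A(√h₀ − √h)/0.00420 = 2·0.932·(√2.39 − √0.832)/0.00420
  = 1.8640 × (1.5460 − 0.91214) / 0.00420 = 281.30 s.

281 s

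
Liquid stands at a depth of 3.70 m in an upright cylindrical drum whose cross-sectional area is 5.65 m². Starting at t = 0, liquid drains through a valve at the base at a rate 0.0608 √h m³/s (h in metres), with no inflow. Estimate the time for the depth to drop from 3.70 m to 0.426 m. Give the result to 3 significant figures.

With no inflow, A dh/dt = −0.0608 √h.
Separate and integrate: 2(√h − √h₀) = −(0.0608/A) t.
t = 2A(√h₀ − √h)/0.0608 = 2·5.65·(√3.70 − √0.426)/0.0608
  = 11.300 × (1.9235 − 0.65269) / 0.0608 = 236.19 s.

236 s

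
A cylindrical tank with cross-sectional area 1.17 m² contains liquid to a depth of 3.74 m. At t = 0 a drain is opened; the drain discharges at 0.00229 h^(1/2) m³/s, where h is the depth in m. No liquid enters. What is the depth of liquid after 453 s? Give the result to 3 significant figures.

A dh/dt = −Q_out = −0.00229 √h.
Separate and integrate: 2(√h − √h₀) = −(0.00229/A) t.
√h = √3.74 − 0.00229·453/(2·1.17) = 1.9339 − 0.44332 = 1.4906.
h = 1.4906² = 2.2219 m.

2.22 m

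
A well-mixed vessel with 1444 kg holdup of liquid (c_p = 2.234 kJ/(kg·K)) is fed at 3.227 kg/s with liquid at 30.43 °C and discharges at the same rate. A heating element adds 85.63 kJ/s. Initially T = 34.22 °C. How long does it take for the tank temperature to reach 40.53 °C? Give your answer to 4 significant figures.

Unsteady energy balance on the tank contents: M c_p dT/dt = ṁ c_p (T_in − T) + 85.63.
τ = M/ṁ = 447.474 s; T_ss = T_in + Q̇/(ṁ c_p) = 42.3080 °C.
T(t) = T_ss + (T₀ − T_ss) e^(−t/τ). Set T = 40.53:
e^(−t/τ) = (40.53 − 42.3080)/(34.22 − 42.3080) = 0.219833
t = −447.474 · ln(0.219833) = 677.873 s.

677.9 s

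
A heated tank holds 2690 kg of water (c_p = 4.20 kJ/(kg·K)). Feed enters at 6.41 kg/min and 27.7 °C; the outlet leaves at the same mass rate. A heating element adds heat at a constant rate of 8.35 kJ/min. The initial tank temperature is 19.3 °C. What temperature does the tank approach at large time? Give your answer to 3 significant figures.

Energy balance: M c_p dT/dt = ṁ c_p (T_in − T) + 8.35.
At steady state dT/dt = 0 ⇒ T_ss = T_in + Q̇/(ṁ c_p) = 27.7 + 8.35/(6.41·4.20) = 28.010 °C.

28.0 °C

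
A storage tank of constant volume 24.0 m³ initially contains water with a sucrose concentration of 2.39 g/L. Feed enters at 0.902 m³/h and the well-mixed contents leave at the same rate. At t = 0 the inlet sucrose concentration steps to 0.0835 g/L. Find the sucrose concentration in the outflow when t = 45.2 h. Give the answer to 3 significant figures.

Transient balance on the dissolved component: V dC/dt = Q(C_in − C).
Rewrite as dC/dt + C/τ = C_in/τ, τ = V/Q = 26.608 h.
This is linear first-order; C(t) = C_in + (C₀ − C_in) e^(−t/τ).
C(45.2) = 0.0835 + (2.39 − 0.0835)·e^(−45.2/26.608) = 0.0835 + (2.3065)·0.18291 = 0.50538 g/L.

0.505 g/L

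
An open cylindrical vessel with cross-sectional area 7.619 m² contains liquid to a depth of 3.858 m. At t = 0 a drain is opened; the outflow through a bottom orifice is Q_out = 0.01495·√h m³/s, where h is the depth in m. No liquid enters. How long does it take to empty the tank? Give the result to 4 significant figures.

2002 s

A dh/dt = −Q_out = −0.01495 √h.
∫ h^(−1/2) dh = −(0.01495/A) ∫ dt, giving 2√h = 2√h₀ − (0.01495/A) t.
Tank is empty when √h = 0: t_empty = 2A√h₀/0.01495.
t_empty = 2·7.619·√3.858/0.01495 = 15.2380·1.96418/0.01495 = 2002.02 s.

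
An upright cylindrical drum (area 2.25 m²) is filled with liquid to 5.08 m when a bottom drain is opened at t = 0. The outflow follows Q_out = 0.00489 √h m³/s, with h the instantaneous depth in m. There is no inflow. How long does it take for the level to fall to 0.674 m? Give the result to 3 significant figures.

1320 s

Volume balance on the tank: A dh/dt = −0.00489 √h.
This is separable: 2 d(√h)/dt = −0.00489/A, so √h = √h₀ − (0.00489/(2A)) t.
t = 2A(√h₀ − √h)/0.00489 = 2·2.25·(√5.08 − √0.674)/0.00489
  = 4.5000 × (2.2539 − 0.82098) / 0.00489 = 1318.6 s.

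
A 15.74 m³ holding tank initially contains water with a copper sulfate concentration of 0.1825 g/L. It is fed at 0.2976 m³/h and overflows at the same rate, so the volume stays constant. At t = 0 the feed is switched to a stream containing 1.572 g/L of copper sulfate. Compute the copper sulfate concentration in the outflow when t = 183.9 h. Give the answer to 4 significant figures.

Accumulation = in − out for the solute gives V dC/dt = Q(C_in − C).
So dC/dt = (C_in − C)/τ with τ = V/Q = 15.74/0.2976 = 52.8898 h.
This is linear first-order; C(t) = C_in + (C₀ − C_in) e^(−t/τ).
C(183.9) = 1.572 + (0.1825 − 1.572)·e^(−183.9/52.8898) = 1.572 + (-1.38950)·0.0308987 = 1.52907 g/L.

1.529 g/L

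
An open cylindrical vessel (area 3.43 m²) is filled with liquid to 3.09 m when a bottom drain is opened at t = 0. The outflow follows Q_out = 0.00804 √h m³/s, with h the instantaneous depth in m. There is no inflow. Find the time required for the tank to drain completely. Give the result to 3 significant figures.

1500 s

Volume balance on the tank: A dh/dt = −0.00804 √h.
Separate and integrate: 2(√h − √h₀) = −(0.00804/A) t.
Tank is empty when √h = 0: t_empty = 2A√h₀/0.00804.
t_empty = 2·3.43·√3.09/0.00804 = 6.8600·1.7578/0.00804 = 1499.8 s.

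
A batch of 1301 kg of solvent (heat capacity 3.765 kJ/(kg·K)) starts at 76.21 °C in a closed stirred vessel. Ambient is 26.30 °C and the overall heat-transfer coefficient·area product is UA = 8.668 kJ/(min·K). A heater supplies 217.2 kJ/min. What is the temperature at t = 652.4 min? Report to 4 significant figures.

Lumped-capacitance energy balance: M c_p dT/dt = UA(T_amb − T) + Q̇.
dT/dt = (T_ss − T)/τ with T_ss = T_amb + Q̇/UA = 26.30 + 217.2/8.668 = 51.3577 °C, τ = M c_p/UA = 1301·3.765/8.668 = 565.097 min.
This is linear first-order; T(t) = T_ss + (T₀ − T_ss) e^(−t/τ).
T(652.4) = 51.3577 + (24.8523)·0.315218 = 59.1916 °C.

59.19 °C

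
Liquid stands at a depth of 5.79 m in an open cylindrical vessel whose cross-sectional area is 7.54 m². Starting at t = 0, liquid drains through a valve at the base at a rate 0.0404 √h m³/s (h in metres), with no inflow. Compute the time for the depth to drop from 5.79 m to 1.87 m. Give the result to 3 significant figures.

A dh/dt = −Q_out = −0.0404 √h.
This is separable: 2 d(√h)/dt = −0.0404/A, so √h = √h₀ − (0.0404/(2A)) t.
t = 2A(√h₀ − √h)/0.0404 = 2·7.54·(√5.79 − √1.87)/0.0404
  = 15.080 × (2.4062 − 1.3675) / 0.0404 = 387.74 s.

388 s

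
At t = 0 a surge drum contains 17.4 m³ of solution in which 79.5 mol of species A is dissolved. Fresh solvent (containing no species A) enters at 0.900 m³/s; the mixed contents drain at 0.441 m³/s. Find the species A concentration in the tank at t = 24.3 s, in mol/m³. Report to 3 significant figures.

Let m(t) be the amount of species A. Volume: V(t) = V₀ + (Q_in − Q_out) t = 17.4 + 0.45900 t; V(24.3) = 28.554 m³.
Species balance (pure solvent in): dm/dt = −Q_out · m/V(t).
dm/m = −Q_out dt/(V₀ + 0.45900 t); integrating gives ln(m/m₀) = −(Q_out/(Q_in−Q_out)) ln(V/V₀).
m = m₀ (V₀/V)^(Q_out/(Q_in−Q_out)) = 79.5 × (17.4/28.554)^(0.96078) = 49.396 mol.
C = m/V = 49.396/28.554 = 1.7299 mol/m³.

1.73 mol/m³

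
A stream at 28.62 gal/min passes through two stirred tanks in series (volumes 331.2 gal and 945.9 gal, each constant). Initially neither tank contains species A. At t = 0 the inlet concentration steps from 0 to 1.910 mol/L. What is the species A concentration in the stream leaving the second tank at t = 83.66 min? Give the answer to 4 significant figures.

Each tank obeys Vᵢ dCᵢ/dt = Q(Cᵢ₋₁ − Cᵢ), so τᵢ = Vᵢ/Q.
τ₁ = 331.2/28.62 = 11.5723 min; τ₂ = 945.9/28.62 = 33.0503 min.
Tank 1: C₁ = C_in(1 − e^(−t/τ₁)). Tank 2 (τ₁ ≠ τ₂): C₂ = C_in[1 − (τ₁ e^(−t/τ₁) − τ₂ e^(−t/τ₂))/(τ₁ − τ₂)].
At t = 83.66: e^(−t/τ₁) = 0.000725017, e^(−t/τ₂) = 0.0795562.
C₂ = 1.910·[1 − (11.5723·0.000725017 − 33.0503·0.0795562)/(-21.4780)] = 1.910·0.877970 = 1.67692 mol/L.

1.677 mol/L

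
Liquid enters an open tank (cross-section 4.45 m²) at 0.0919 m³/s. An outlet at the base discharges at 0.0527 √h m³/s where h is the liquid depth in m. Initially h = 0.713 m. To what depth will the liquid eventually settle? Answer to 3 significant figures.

3.04 m

Mass balance (ρ constant): A dh/dt = Q_in − 0.0527 √h. At steady state dh/dt = 0:
Q_in = 0.0527 √h_ss ⇒ √h_ss = 0.0919/0.0527 = 1.7438.
h_ss = 1.7438² = 3.0410 m. (Since h₀ = 0.713 m < h_ss, the level will rise toward this value.)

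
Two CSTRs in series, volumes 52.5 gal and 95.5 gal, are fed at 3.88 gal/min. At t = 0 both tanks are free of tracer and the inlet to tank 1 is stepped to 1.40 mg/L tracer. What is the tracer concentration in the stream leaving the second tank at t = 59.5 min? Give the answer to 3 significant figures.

1.14 mg/L

Species balance on tank i: dCᵢ/dt = (Cᵢ₋₁ − Cᵢ)/τᵢ with τᵢ = Vᵢ/Q.
τ₁ = 52.5/3.88 = 13.531 min; τ₂ = 95.5/3.88 = 24.613 min.
Solving the cascade with C₁(0)=C₂(0)=0 gives C₂(t) = C_in[1 − (τ₁ e^(−t/τ₁) − τ₂ e^(−t/τ₂))/(τ₁ − τ₂)].
At t = 59.5: e^(−t/τ₁) = 0.012310, e^(−t/τ₂) = 0.089155.
C₂ = 1.40·[1 − (13.531·0.012310 − 24.613·0.089155)/(-11.082)] = 1.40·0.81702 = 1.1438 mg/L.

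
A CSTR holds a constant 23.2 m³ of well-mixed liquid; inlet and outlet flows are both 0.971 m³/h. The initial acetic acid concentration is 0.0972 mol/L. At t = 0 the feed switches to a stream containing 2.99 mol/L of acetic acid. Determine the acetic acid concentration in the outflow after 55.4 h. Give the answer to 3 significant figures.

2.71 mol/L

Transient balance on the dissolved component: V dC/dt = Q(C_in − C).
Time constant τ = V/Q = 23.2/0.971 = 23.893 h.
Solution: C(t) = C_in + (C₀ − C_in) e^(−t/τ).
C(55.4) = 2.99 + (0.0972 − 2.99)·e^(−55.4/23.893) = 2.99 + (-2.8928)·0.098403 = 2.7053 mol/L.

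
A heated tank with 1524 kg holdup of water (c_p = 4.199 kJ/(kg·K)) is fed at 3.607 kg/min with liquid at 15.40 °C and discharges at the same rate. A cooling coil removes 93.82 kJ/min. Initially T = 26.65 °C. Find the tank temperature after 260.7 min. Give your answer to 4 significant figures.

18.62 °C

First-law balance (no shaft work): M c_p dT/dt = ṁ c_p (T_in − T) − 93.82.
τ = M/ṁ = 422.512 min; T_ss = T_in − Q̇/(ṁ c_p) = 15.40 − 93.82/(3.607·4.199) = 9.20554 °C.
This is linear first-order; T(t) = T_ss + (T₀ − T_ss) e^(−t/τ).
T(260.7) = 9.20554 + (17.4445)·e^(−260.7/422.512) = 9.20554 + (17.4445)·0.539548 = 18.6177 °C.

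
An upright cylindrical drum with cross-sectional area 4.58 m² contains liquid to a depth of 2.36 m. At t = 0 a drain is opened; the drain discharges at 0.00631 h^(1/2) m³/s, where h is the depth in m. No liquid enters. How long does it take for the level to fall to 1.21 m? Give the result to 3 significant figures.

A dh/dt = −Q_out = −0.00631 √h.
Separate and integrate: 2(√h − √h₀) = −(0.00631/A) t.
t = 2A(√h₀ − √h)/0.00631 = 2·4.58·(√2.36 − √1.21)/0.00631
  = 9.1600 × (1.5362 − 1.1000) / 0.00631 = 633.26 s.

633 s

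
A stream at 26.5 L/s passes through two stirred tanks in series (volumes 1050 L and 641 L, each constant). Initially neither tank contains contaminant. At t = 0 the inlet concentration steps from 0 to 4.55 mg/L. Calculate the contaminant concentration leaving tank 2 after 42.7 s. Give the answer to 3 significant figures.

1.79 mg/L

Each tank obeys Vᵢ dCᵢ/dt = Q(Cᵢ₋₁ − Cᵢ), so τᵢ = Vᵢ/Q.
τ₁ = 1050/26.5 = 39.623 s; τ₂ = 641/26.5 = 24.189 s.
Tank 1: C₁ = C_in(1 − e^(−t/τ₁)). Tank 2 (τ₁ ≠ τ₂): C₂ = C_in[1 − (τ₁ e^(−t/τ₁) − τ₂ e^(−t/τ₂))/(τ₁ − τ₂)].
At t = 42.7: e^(−t/τ₁) = 0.34039, e^(−t/τ₂) = 0.17114.
C₂ = 4.55·[1 − (39.623·0.34039 − 24.189·0.17114)/(15.434)] = 4.55·0.39435 = 1.7943 mg/L.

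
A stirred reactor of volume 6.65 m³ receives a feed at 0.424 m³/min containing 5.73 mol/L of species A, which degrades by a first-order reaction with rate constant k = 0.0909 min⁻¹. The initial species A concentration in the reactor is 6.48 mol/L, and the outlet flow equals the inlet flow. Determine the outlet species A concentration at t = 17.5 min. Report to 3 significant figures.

2.64 mol/L

V dC/dt = Q(C_in − C) − k V C.
This is linear with rate a = Q/V + k = 0.15466 min⁻¹.
C_ss = Q C_in/(Q + kV) = 2.3622 mol/L; C(t) = C_ss + (C₀ − C_ss) e^(−a t).
C(17.5) = 2.3622 + (4.1178)·e^(−0.15466·17.5) = 2.3622 + (4.1178)·0.066767 = 2.6372 mol/L.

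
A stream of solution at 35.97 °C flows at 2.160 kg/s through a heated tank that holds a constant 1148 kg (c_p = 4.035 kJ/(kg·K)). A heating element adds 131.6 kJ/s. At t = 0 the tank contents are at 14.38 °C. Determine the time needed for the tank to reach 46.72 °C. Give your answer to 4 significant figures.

1133 s

Unsteady energy balance on the tank contents: M c_p dT/dt = ṁ c_p (T_in − T) + 131.6.
τ = M/ṁ = 531.481 s; T_ss = T_in + Q̇/(ṁ c_p) = 51.0694 °C.
T(t) = T_ss + (T₀ − T_ss) e^(−t/τ). Set T = 46.72:
e^(−t/τ) = (46.72 − 51.0694)/(14.38 − 51.0694) = 0.118546
t = −531.481 · ln(0.118546) = 1133.36 s.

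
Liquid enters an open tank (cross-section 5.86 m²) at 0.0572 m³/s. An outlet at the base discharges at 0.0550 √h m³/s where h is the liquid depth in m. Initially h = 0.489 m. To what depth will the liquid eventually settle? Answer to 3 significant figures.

1.08 m

A dh/dt = Q_in − 0.0550 √h. Steady state requires inflow = outflow:
Q_in = 0.0550 √h_ss ⇒ √h_ss = 0.0572/0.0550 = 1.0400.
h_ss = 1.0400² = 1.0816 m. (Since h₀ = 0.489 m < h_ss, the level will rise toward this value.)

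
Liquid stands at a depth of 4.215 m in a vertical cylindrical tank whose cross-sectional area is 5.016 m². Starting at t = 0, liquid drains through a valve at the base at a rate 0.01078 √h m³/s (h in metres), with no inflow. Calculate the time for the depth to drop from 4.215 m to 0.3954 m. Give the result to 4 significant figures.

Volume balance on the tank: A dh/dt = −0.01078 √h.
This is separable: 2 d(√h)/dt = −0.01078/A, so √h = √h₀ − (0.01078/(2A)) t.
t = 2A(√h₀ − √h)/0.01078 = 2·5.016·(√4.215 − √0.3954)/0.01078
  = 10.0320 × (2.05305 − 0.628808) / 0.01078 = 1325.41 s.

1325 s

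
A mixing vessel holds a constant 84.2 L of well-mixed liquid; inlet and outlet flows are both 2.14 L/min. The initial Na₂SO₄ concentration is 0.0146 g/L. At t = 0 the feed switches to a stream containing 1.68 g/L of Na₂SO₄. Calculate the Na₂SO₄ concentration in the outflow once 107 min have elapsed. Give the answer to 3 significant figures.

1.57 g/L

Transient balance on the dissolved component: V dC/dt = Q(C_in − C).
Time constant τ = V/Q = 84.2/2.14 = 39.346 min.
Solution: C(t) = C_in + (C₀ − C_in) e^(−t/τ).
C(107) = 1.68 + (0.0146 − 1.68)·e^(−107/39.346) = 1.68 + (-1.6654)·0.065909 = 1.5702 g/L.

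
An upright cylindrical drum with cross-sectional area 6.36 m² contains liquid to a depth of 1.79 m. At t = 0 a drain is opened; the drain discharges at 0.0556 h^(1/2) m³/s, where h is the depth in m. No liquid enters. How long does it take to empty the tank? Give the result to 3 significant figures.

With no inflow, A dh/dt = −0.0556 √h.
This is separable: 2 d(√h)/dt = −0.0556/A, so √h = √h₀ − (0.0556/(2A)) t.
Set h = 0: 2√h₀ = (0.0556/A) t_empty ⇒ t_empty = 2A√h₀/0.0556.
t_empty = 2·6.36·√1.79/0.0556 = 12.720·1.3379/0.0556 = 306.08 s.

306 s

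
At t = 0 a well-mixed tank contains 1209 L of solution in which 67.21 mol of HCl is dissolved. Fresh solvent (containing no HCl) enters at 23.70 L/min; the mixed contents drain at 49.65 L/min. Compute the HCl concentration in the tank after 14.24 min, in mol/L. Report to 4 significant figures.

0.03984 mol/L

Total volume: dV/dt = Q_in − Q_out = -25.9500 L/min, so V(t) = 1209 − 25.9500 t and V(14.24) = 839.472 L.
No HCl enters, so dm/dt = −Q_out · (m/V).
Separate: dm/m = −Q_out dt/V(t) ⇒ ln(m/m₀) = −(Q_out/(Q_in−Q_out)) ln(V/V₀).
m = m₀ (V₀/V)^(Q_out/(Q_in−Q_out)) = 67.21 × (1209/839.472)^(-1.91329) = 33.4449 mol.
C = m/V = 33.4449/839.472 = 0.0398404 mol/L.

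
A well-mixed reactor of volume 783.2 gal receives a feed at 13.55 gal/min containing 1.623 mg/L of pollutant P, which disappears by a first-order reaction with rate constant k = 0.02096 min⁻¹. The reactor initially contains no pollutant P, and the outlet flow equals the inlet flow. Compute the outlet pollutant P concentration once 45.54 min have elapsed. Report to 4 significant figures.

V dC/dt = Q(C_in − C) − k V C.
dC/dt = (Q/V) C_in − (Q/V + k) C; effective rate a = Q/V + k = 0.0173008 + 0.02096 = 0.0382608 min⁻¹.
C_ss = Q C_in/(Q + kV) = 0.733890 mg/L; C(t) = C_ss + (C₀ − C_ss) e^(−a t).
C(45.54) = 0.733890 + (-0.733890)·e^(−0.0382608·45.54) = 0.733890 + (-0.733890)·0.175100 = 0.605386 mg/L.

0.6054 mg/L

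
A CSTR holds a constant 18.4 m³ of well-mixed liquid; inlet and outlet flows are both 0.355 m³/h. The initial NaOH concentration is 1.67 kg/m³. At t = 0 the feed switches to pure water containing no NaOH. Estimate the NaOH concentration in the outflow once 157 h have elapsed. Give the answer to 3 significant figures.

0.0808 kg/m³

Unsteady species balance (constant V, well mixed): V dC/dt = Q(C_in − C).
So dC/dt = (C_in − C)/τ with τ = V/Q = 18.4/0.355 = 51.831 h.
This is linear first-order; C(t) = C_in + (C₀ − C_in) e^(−t/τ).
C(157) = 0 + (1.67 − 0)·e^(−157/51.831) = 0 + (1.6700)·0.048360 = 0.080762 kg/m³.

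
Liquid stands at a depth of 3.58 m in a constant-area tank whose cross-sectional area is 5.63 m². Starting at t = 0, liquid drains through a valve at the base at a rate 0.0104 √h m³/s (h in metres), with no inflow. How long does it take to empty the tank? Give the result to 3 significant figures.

Volume balance on the tank: A dh/dt = −0.0104 √h.
This is separable: 2 d(√h)/dt = −0.0104/A, so √h = √h₀ − (0.0104/(2A)) t.
Set h = 0: 2√h₀ = (0.0104/A) t_empty ⇒ t_empty = 2A√h₀/0.0104.
t_empty = 2·5.63·√3.58/0.0104 = 11.260·1.8921/0.0104 = 2048.5 s.

2050 s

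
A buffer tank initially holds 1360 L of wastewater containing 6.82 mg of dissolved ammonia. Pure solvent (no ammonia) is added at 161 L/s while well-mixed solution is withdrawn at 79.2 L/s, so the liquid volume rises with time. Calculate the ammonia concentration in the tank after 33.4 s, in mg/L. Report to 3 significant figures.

0.000574 mg/L

Total volume: dV/dt = Q_in − Q_out = 81.800 L/s, so V(t) = 1360 + 81.800 t and V(33.4) = 4092.1 L.
No ammonia enters, so dm/dt = −Q_out · (m/V).
Separate: dm/m = −Q_out dt/V(t) ⇒ ln(m/m₀) = −(Q_out/(Q_in−Q_out)) ln(V/V₀).
m = m₀ (V₀/V)^(Q_out/(Q_in−Q_out)) = 6.82 × (1360/4092.1)^(0.96822) = 2.3474 mg.
C = m/V = 2.3474/4092.1 = 0.00057363 mg/L.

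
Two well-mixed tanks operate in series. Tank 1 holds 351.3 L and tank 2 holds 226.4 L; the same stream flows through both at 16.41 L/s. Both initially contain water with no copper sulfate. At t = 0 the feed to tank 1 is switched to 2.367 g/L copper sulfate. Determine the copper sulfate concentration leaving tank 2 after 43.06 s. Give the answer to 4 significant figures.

1.665 g/L

Species balance on tank i: dCᵢ/dt = (Cᵢ₋₁ − Cᵢ)/τᵢ with τᵢ = Vᵢ/Q.
τ₁ = 351.3/16.41 = 21.4077 s; τ₂ = 226.4/16.41 = 13.7965 s.
Tank 1: C₁ = C_in(1 − e^(−t/τ₁)). Tank 2 (τ₁ ≠ τ₂): C₂ = C_in[1 − (τ₁ e^(−t/τ₁) − τ₂ e^(−t/τ₂))/(τ₁ − τ₂)].
At t = 43.06: e^(−t/τ₁) = 0.133797, e^(−t/τ₂) = 0.0441091.
C₂ = 2.367·[1 − (21.4077·0.133797 − 13.7965·0.0441091)/(7.61121)] = 2.367·0.703629 = 1.66549 g/L.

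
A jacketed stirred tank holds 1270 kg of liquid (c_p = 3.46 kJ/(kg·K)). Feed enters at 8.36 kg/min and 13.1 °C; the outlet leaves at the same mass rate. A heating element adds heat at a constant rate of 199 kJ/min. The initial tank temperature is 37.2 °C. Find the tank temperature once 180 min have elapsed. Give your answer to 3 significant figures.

M c_p dT/dt = ṁ c_p (T_in − T) + Q̇.
Rearrange: dT/dt = (T_ss − T)/τ with τ = M/ṁ = 151.91 min and T_ss = T_in + Q̇/(ṁ c_p) = 19.980 °C.
Solution: T(t) = T_ss + (T₀ − T_ss) e^(−t/τ).
T(180) = 19.980 + (17.220)·e^(−180/151.91) = 19.980 + (17.220)·0.30578 = 25.245 °C.

25.2 °C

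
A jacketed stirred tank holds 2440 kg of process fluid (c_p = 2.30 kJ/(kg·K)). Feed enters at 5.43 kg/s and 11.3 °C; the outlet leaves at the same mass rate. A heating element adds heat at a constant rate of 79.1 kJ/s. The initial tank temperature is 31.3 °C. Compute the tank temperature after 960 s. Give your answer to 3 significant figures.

M c_p dT/dt = ṁ c_p (T_in − T) + Q̇.
Rearrange: dT/dt = (T_ss − T)/τ with τ = M/ṁ = 449.36 s and T_ss = T_in + Q̇/(ṁ c_p) = 17.634 °C.
Integrating: T(t) = T_ss + (T₀ − T_ss) e^(−t/τ).
T(960) = 17.634 + (13.666)·e^(−960/449.36) = 17.634 + (13.666)·0.11808 = 19.247 °C.

19.2 °C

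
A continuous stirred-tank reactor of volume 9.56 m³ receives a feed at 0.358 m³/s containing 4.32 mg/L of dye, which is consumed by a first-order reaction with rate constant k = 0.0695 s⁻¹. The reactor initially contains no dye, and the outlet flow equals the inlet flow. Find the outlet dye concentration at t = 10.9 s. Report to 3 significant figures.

V dC/dt = Q(C_in − C) − k V C.
This is linear with rate a = Q/V + k = 0.10695 s⁻¹.
C_ss = Q C_in/(Q + kV) = 1.5126 mg/L; C(t) = C_ss + (C₀ − C_ss) e^(−a t).
C(10.9) = 1.5126 + (-1.5126)·e^(−0.10695·10.9) = 1.5126 + (-1.5126)·0.31170 = 1.0412 mg/L.

1.04 mg/L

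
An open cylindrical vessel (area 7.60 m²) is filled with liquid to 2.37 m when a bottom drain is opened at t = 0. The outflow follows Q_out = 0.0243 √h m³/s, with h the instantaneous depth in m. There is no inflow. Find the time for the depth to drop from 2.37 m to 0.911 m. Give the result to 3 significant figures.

366 s

A dh/dt = −Q_out = −0.0243 √h.
Separate and integrate: 2(√h − √h₀) = −(0.0243/A) t.
t = 2A(√h₀ − √h)/0.0243 = 2·7.60·(√2.37 − √0.911)/0.0243
  = 15.200 × (1.5395 − 0.95446) / 0.0243 = 365.94 s.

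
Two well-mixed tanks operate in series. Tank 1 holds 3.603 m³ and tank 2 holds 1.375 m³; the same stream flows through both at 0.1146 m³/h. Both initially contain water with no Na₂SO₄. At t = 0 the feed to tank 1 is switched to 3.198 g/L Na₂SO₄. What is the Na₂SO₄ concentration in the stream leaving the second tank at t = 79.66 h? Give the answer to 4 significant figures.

2.790 g/L

Time constants: τᵢ = Vᵢ/Q for each well-mixed tank.
τ₁ = 3.603/0.1146 = 31.4398 h; τ₂ = 1.375/0.1146 = 11.9983 h.
Tank 1: C₁ = C_in(1 − e^(−t/τ₁)). Tank 2 (τ₁ ≠ τ₂): C₂ = C_in[1 − (τ₁ e^(−t/τ₁) − τ₂ e^(−t/τ₂))/(τ₁ − τ₂)].
At t = 79.66: e^(−t/τ₁) = 0.0793623, e^(−t/τ₂) = 0.00130794.
C₂ = 3.198·[1 − (31.4398·0.0793623 − 11.9983·0.00130794)/(19.4415)] = 3.198·0.872467 = 2.79015 g/L.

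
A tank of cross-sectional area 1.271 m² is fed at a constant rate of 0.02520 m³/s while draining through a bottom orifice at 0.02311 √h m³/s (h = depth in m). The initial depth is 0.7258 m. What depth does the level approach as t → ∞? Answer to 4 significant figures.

Level balance: A dh/dt = 0.02520 − 0.02311 √h. Setting dh/dt = 0:
Q_in = 0.02311 √h_ss ⇒ √h_ss = 0.02520/0.02311 = 1.09044.
h_ss = 1.09044² = 1.18905 m. (Since h₀ = 0.7258 m < h_ss, the level will rise toward this value.)

1.189 m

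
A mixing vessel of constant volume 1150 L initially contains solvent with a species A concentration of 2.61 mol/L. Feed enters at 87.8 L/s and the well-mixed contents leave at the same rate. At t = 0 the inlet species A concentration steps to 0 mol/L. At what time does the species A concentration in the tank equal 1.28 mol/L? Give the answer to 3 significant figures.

9.33 s

Species balance: V dC/dt = Q(C_in − C) ⇒ τ = V/Q = 13.098 s.
C(t) = C_in + (C₀ − C_in) e^(−t/τ). Set C = 1.28 and solve for t:
e^(−t/τ) = (C − C_in)/(C₀ − C_in) = (1.28 − 0)/(2.61 − 0) = 0.49042
t = −τ ln(…) = 13.098 × 0.71249 = 9.3322 s.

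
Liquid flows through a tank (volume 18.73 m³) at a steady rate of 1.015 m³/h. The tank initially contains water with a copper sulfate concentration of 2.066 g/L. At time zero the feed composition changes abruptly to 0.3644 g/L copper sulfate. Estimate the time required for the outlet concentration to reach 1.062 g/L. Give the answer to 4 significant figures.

16.45 h

Species balance: V dC/dt = Q(C_in − C) ⇒ τ = V/Q = 18.4532 h.
C(t) = C_in + (C₀ − C_in) e^(−t/τ). Set C = 1.062 and solve for t:
e^(−t/τ) = (C − C_in)/(C₀ − C_in) = (1.062 − 0.3644)/(2.066 − 0.3644) = 0.409967
t = −τ ln(…) = 18.4532 × 0.891678 = 16.4543 h.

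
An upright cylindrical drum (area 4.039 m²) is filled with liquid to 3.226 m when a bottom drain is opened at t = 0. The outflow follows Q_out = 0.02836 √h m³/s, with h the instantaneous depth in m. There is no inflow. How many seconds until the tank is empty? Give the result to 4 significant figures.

511.6 s

With no inflow, A dh/dt = −0.02836 √h.
Separate and integrate: 2(√h − √h₀) = −(0.02836/A) t.
Tank is empty when √h = 0: t_empty = 2A√h₀/0.02836.
t_empty = 2·4.039·√3.226/0.02836 = 8.07800·1.79611/0.02836 = 511.599 s.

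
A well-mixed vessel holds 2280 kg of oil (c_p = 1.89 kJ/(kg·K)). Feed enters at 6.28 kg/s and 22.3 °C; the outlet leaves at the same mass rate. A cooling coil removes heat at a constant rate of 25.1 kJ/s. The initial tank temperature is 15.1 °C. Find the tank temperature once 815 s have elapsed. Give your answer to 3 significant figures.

19.6 °C

M c_p dT/dt = ṁ c_p (T_in − T) − Q̇.
τ = M/ṁ = 363.06 s; T_ss = T_in − Q̇/(ṁ c_p) = 22.3 − 25.1/(6.28·1.89) = 20.185 °C.
Solution: T(t) = T_ss + (T₀ − T_ss) e^(−t/τ).
T(815) = 20.185 + (-5.0853)·e^(−815/363.06) = 20.185 + (-5.0853)·0.10595 = 19.647 °C.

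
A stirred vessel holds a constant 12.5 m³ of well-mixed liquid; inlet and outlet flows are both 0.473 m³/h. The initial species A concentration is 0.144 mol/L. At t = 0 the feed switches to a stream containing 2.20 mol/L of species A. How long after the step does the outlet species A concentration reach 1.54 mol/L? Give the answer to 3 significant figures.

Accumulation = in − out for the solute gives V dC/dt = Q(C_in − C), so τ = V/Q = 26.427 h.
C(t) = C_in + (C₀ − C_in) e^(−t/τ). Set C = 1.54 and solve for t:
e^(−t/τ) = (C − C_in)/(C₀ − C_in) = (1.54 − 2.20)/(0.144 − 2.20) = 0.32101
t = −τ ln(…) = 26.427 × 1.1363 = 30.028 h.

30.0 h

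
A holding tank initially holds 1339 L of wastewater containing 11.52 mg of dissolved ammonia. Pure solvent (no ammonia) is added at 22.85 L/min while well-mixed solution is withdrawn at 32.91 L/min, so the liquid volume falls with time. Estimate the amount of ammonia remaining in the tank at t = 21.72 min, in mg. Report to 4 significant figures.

Let m(t) be the amount of ammonia. Volume: V(t) = V₀ + (Q_in − Q_out) t = 1339 − 10.0600 t; V(21.72) = 1120.50 L.
Species balance (pure solvent in): dm/dt = −Q_out · m/V(t).
Separate: dm/m = −Q_out dt/V(t) ⇒ ln(m/m₀) = −(Q_out/(Q_in−Q_out)) ln(V/V₀).
m = m₀ (V₀/V)^(Q_out/(Q_in−Q_out)) = 11.52 × (1339/1120.50)^(-3.27137) = 6.43201 mg.

6.432 mg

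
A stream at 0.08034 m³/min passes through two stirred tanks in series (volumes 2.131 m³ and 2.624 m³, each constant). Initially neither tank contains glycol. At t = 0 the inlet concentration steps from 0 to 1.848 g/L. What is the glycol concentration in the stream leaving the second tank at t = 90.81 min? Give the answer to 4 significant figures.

Each tank obeys Vᵢ dCᵢ/dt = Q(Cᵢ₋₁ − Cᵢ), so τᵢ = Vᵢ/Q.
τ₁ = 2.131/0.08034 = 26.5248 min; τ₂ = 2.624/0.08034 = 32.6612 min.
Tank 1: C₁ = C_in(1 − e^(−t/τ₁)). Tank 2 (τ₁ ≠ τ₂): C₂ = C_in[1 − (τ₁ e^(−t/τ₁) − τ₂ e^(−t/τ₂))/(τ₁ − τ₂)].
At t = 90.81: e^(−t/τ₁) = 0.0325951, e^(−t/τ₂) = 0.0620159.
C₂ = 1.848·[1 − (26.5248·0.0325951 − 32.6612·0.0620159)/(-6.13642)] = 1.848·0.810812 = 1.49838 g/L.

1.498 g/L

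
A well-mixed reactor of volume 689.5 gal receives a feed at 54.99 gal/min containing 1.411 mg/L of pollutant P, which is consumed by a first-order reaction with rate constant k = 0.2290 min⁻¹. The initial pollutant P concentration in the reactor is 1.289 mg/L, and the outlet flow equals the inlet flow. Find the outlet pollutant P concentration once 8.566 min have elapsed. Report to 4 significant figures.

V dC/dt = Q(C_in − C) − k V C.
This is linear with rate a = Q/V + k = 0.308753 min⁻¹.
C_ss = Q C_in/(Q + kV) = 0.364472 mg/L; C(t) = C_ss + (C₀ − C_ss) e^(−a t).
C(8.566) = 0.364472 + (0.924528)·e^(−0.308753·8.566) = 0.364472 + (0.924528)·0.0710208 = 0.430133 mg/L.

0.4301 mg/L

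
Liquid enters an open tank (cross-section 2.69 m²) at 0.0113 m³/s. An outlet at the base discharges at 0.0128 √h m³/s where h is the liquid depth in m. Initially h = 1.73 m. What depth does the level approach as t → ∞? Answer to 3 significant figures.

Mass balance (ρ constant): A dh/dt = Q_in − 0.0128 √h. At steady state dh/dt = 0:
Q_in = 0.0128 √h_ss ⇒ √h_ss = 0.0113/0.0128 = 0.88281.
h_ss = 0.88281² = 0.77936 m. (Since h₀ = 1.73 m > h_ss, the level will fall toward this value.)

0.779 m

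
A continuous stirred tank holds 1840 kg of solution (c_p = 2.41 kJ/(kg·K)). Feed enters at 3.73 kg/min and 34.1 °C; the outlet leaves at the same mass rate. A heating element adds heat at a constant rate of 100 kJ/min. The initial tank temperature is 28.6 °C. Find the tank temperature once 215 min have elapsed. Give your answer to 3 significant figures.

34.5 °C

First-law balance (no shaft work): M c_p dT/dt = ṁ c_p (T_in − T) + 100.
Rearrange: dT/dt = (T_ss − T)/τ with τ = M/ṁ = 493.30 min and T_ss = T_in + Q̇/(ṁ c_p) = 45.224 °C.
This is linear first-order; T(t) = T_ss + (T₀ − T_ss) e^(−t/τ).
T(215) = 45.224 + (-16.624)·e^(−215/493.30) = 45.224 + (-16.624)·0.64672 = 34.473 °C.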